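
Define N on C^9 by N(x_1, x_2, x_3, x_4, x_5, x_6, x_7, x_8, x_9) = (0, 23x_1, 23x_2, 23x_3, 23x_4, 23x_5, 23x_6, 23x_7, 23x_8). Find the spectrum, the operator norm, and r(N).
sigma(N) = {0}; ||N|| = 23; r(N) = 0. (N is nilpotent with N^9 = 0.)

On C^9, N is a strictly lower-triangular matrix with 23 on the subdiagonal and zeros elsewhere, so its characteristic polynomial is lambda^9 and every eigenvalue is 0: sigma(N) = {0}. For the operator norm, N e_i = 23e_{i+1} for i = 1, ..., 8 and N e_9 = 0, so the singular values of N are 23 (with multiplicity 8) and 0; hence ||N|| = 23. The spectral radius r(N) = max|lambda| = 0. Note ||N|| > r(N) — characteristic of non-normal nilpotent operators. Indeed N^9 = 0.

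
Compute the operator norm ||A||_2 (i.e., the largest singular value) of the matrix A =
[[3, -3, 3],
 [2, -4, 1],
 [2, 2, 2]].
||A||_2 ≈ 6.7475 (= sqrt(largest eigenvalue of A^T A))

||A||_2 = sigma_max(A) = sqrt(lambda_max(A^T A)). Form the symmetric matrix M = A^T A =
[[17, -13, 15],
 [-13, 29, -9],
 [15, -9, 14]].
Its characteristic polynomial (trace, sum of principal 2x2 minors, determinant of M give the coefficients) is
  p(λ) = det(λ I - M) = λ^3 - 60λ^2 + 662λ - 144.
No integer candidate from the rational root theorem (±divisors of 144) is a root, so the roots are irrational. The cubic discriminant is Δ = 395186656 > 0, so there are three distinct real roots. p(0) = -144 and p(1) = 459 have opposite signs, so a root lies in (0, 1); Newton's method refines it to λ ≈ 0.222. p(14) = 108 and p(15) = -339 have opposite signs, so a root lies in (14, 15); Newton's method refines it to λ ≈ 14.2486. p(45) = -729 and p(46) = 684 have opposite signs, so a root lies in (45, 46); Newton's method refines it to λ ≈ 45.5294. Check (Vieta): the three roots sum to 60, matching tr M = 60.
So the eigenvalues of A^T A are ≈ 0.222, 14.2486, 45.5294 (all ≥ 0, as they must be for A^T A). The largest is λ_max ≈ 45.5294, hence ||A||_2 = sqrt(λ_max) ≈ 6.7475.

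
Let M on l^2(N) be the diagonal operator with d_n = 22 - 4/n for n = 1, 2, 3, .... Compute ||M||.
||M|| = 22

For a diagonal operator on l^2 with entries d_n, ||M|| = sup_n |d_n|. Here d_1 = 18, d_2 = 20, ..., and d_n = 22 - 4/n increases monotonically toward 22. All terms lie in [18, 22), so |d_n| = d_n and the supremum is the limit 22, which is not attained by any individual d_n. Hence ||M|| = 22.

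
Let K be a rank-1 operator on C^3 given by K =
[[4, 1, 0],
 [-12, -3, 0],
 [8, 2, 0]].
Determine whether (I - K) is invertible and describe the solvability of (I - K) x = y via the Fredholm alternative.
(I - K) is singular (det(I - K) = 0, i.e. 1 ∈ sigma(K)). (I - K) x = y is solvable iff y ⊥ ker((I - K)^*) = span{(4, 1, 0)}, i.e. iff 4y_1 + y_2 = 0. When solvable, the solutions are x = y + c·(1, -3, 2), c arbitrary (ker(I - K) = span{(1, -3, 2)}, dimension 1).

K has rank 1, so it is an outer product K = u v^T: every row of K is a multiple of one row vector. Reading off the entries, u = (1, -3, 2) and v = (4, 1, 0) (row i of K equals u_i·v^T). A rank-one matrix u v^T satisfies K u = u (v·u) and kills the (2)-dimensional subspace v^⊥, so its characteristic polynomial is lambda^2 (lambda - v·u) with v·u = tr K = 1. Hence the eigenvalues of I - K are 1 (multiplicity 2) and 1 - (1) = 0, so det(I - K) = 0. (Direct check: I - K =
[[-3, -1, 0],
 [12, 4, 0],
 [-8, -2, 1]]
has determinant 0.) So 1 is an eigenvalue of K and (I - K) is not invertible. The finite-dimensional Fredholm alternative says: either (I - K) is invertible, or ker(I - K) ≠ {0} and then range(I - K) = ker((I - K)^*)^⊥, with dim ker(I - K) = dim ker((I - K)^*). We are in the second case, so we need both kernels. Kernel of I - K: (I - K) u = u - u (v·u) = u - u = 0, so ker(I - K) = span{u} = span{(1, -3, 2)} (it is exactly 1-dimensional because rank(I - K) = 2). Kernel of the adjoint: K is real, so (I - K)^* = I - K^T = I - v u^T, and (I - v u^T) v = v - v (u·v) = 0; hence ker((I - K)^*) = span{v} = span{(4, 1, 0)}. Therefore (I - K) x = y is solvable iff <y, v> = 0, i.e. iff 4y_1 + y_2 = 0. When this holds, K y = u (v·y) = 0, so (I - K) y = y and x = y is a particular solution; the full solution set is the line x = y + c·u = y + c·(1, -3, 2), c ∈ C.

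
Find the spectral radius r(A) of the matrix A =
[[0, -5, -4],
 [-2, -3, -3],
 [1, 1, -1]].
r(A) ≈ 3.3347

The eigenvalues of A are the roots of its characteristic polynomial. With M = A (coefficients from the trace, the sum of principal 2x2 minors, and det A):
  p(λ) = det(λ I - M) = λ^3 + 4λ^2 - 21.
No integer candidate from the rational root theorem (±divisors of 21) is a root, so the roots are irrational. The cubic discriminant is Δ = -6531 < 0, so there is one real root and a complex-conjugate pair. p(1) = -16 and p(2) = 3 have opposite signs, so a root lies in (1, 2); Newton's method refines it to λ ≈ 1.8885. Dividing out (λ - (1.8885)) leaves approximately λ^2 + 5.8885λ + 11.1202. For λ^2 + 5.8885λ + 11.1202 the discriminant is -9.8066. It is negative, so the remaining roots are the complex-conjugate pair λ ≈ -2.9442 ± 1.5658i. Their product equals the constant term, so |λ|^2 ≈ 11.1202 and |λ| ≈ 3.3347.
Thus the eigenvalues (to 4 decimals) are 1.8885 (modulus 1.8885); -2.9442 ± 1.5658i (modulus 3.3347). The spectral radius is the largest modulus: r(A) ≈ 3.3347. (Cross-check: r(A) ≤ ||A||_2 ≈ 7.7583; equality holds whenever A is normal, though it can also hold for some non-normal A.)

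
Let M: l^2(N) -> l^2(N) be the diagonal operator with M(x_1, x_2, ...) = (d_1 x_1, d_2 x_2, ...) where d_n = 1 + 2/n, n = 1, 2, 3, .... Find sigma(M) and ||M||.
sigma(M) = {1 + 2/n : n ≥ 1} ∪ {1}; ||M|| = 3

A bounded diagonal operator on l^2 with diagonal entries d_n has spectrum equal to the closure of {d_n : n ≥ 1}: every d_n is an eigenvalue (with eigenvector e_n), so {d_n} ⊂ sigma(M); the spectrum is closed, so its closure is too; and for lambda not in the closure, (M - lambda I) has bounded inverse (the diagonal entries 1/(d_n - lambda) are bounded). For our sequence d_n = 1 + 2/n, n = 1, 2, 3, ...:
  - {d_n} = {1 + 2/n : n ≥ 1}; the only limit point is 1
  - closure = {1 + 2/n : n ≥ 1} ∪ {1}
For the norm: a diagonal operator has ||M|| = sup_n |d_n|. Here d_n = 1 + 2/n is positive and decreasing, so sup_n |d_n| = d_1 = 1 + 2 = 3. So ||M|| = 3.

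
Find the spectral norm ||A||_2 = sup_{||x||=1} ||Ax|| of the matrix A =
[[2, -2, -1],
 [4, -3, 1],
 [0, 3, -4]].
||A||_2 ≈ 6.4967 (= sqrt(largest eigenvalue of A^T A))

||A||_2 = sigma_max(A) = sqrt(lambda_max(A^T A)). Form the symmetric matrix M = A^T A =
[[20, -16, 2],
 [-16, 22, -13],
 [2, -13, 18]].
Its characteristic polynomial (trace, sum of principal 2x2 minors, determinant of M give the coefficients) is
  p(λ) = det(λ I - M) = λ^3 - 60λ^2 + 767λ - 676.
No integer candidate from the rational root theorem (±divisors of 676) is a root, so the roots are irrational. The cubic discriminant is Δ = 276538756 > 0, so there are three distinct real roots. p(0) = -676 and p(1) = 32 have opposite signs, so a root lies in (0, 1); Newton's method refines it to λ ≈ 0.951. p(16) = 332 and p(17) = -64 have opposite signs, so a root lies in (16, 17); Newton's method refines it to λ ≈ 16.8418. p(42) = -214 and p(43) = 872 have opposite signs, so a root lies in (42, 43); Newton's method refines it to λ ≈ 42.2072. Check (Vieta): the three roots sum to 60, matching tr M = 60.
So the eigenvalues of A^T A are ≈ 0.951, 16.8418, 42.2072 (all ≥ 0, as they must be for A^T A). The largest is λ_max ≈ 42.2072, hence ||A||_2 = sqrt(λ_max) ≈ 6.4967.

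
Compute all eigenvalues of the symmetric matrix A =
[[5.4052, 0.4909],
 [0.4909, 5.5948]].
sigma(A) ≈ {5, 6}

A is real symmetric, so its spectrum consists of real eigenvalues. Expanding the characteristic polynomial of the displayed matrix gives
  det(λ I - A) = p(λ) = λ^2 + (-11)λ + (30).
Solving p(λ) = 0 yields eigenvalues ≈ 5, 6. (A is shown rounded to 4 decimals, so these recover the underlying integer eigenvalues to within that precision.)
Verification: the trace of A = 11 equals the sum of eigenvalues 11, and det(A) ≈ 30.0000 matches the eigenvalue product 30.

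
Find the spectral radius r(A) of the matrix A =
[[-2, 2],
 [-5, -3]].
r(A) = 4

The eigenvalues of A are the roots of its characteristic polynomial. With M = A (coefficients from the trace and determinant):
  p(λ) = det(λ I - M) = λ^2 + 5λ + 16.
For λ^2 + 5λ + 16 the discriminant is -39. It is negative, so the roots are the complex-conjugate pair λ = -5/2 ± (sqrt(39)/2) i ≈ -2.5 ± 3.1225i. For a conjugate pair the product of the roots equals the constant term, so |λ|^2 = 16 and |λ| = sqrt(16) = 4.
Thus the eigenvalues (to 4 decimals) are -2.5 ± 3.1225i (modulus 4). The spectral radius is the largest modulus: r(A) = 4. (Cross-check: r(A) ≤ ||A||_2 ≈ 5.8823; equality holds whenever A is normal, though it can also hold for some non-normal A.)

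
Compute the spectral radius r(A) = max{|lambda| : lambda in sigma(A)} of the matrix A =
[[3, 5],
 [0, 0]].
r(A) = 3

The eigenvalues of A are the roots of its characteristic polynomial. With M = A (coefficients from the trace and determinant):
  p(λ) = det(λ I - M) = λ^2 - 3λ.
For λ^2 - 3λ the discriminant is 9. It is a perfect square (3^2), so the roots are rational: λ = (3 ± 3)/2 = 3, 0.
Thus the eigenvalues (to 4 decimals) are 3 (modulus 3); 0 (modulus 0). The spectral radius is the largest modulus: r(A) = 3. (Cross-check: r(A) ≤ ||A||_2 ≈ 5.831; equality holds whenever A is normal, though it can also hold for some non-normal A.)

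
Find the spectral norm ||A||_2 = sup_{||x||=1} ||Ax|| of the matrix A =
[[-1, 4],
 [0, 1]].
||A||_2 = sqrt((18 + sqrt(320))/2) ≈ 4.2361 (= sqrt(largest eigenvalue of A^T A))

||A||_2 = sigma_max(A) = sqrt(lambda_max(A^T A)). Form the symmetric matrix M = A^T A =
[[1, -4],
 [-4, 17]].
Its characteristic polynomial (trace, determinant of M give the coefficients) is
  p(λ) = det(λ I - M) = λ^2 - 18λ + 1.
For λ^2 - 18λ + 1 the discriminant is 320. It is nonnegative but not a perfect square, so the roots are real and irrational: λ = (18 ± sqrt(320))/2 ≈ 17.9443, 0.0557.
So the eigenvalues of A^T A are ≈ 0.0557, 17.9443 (all ≥ 0, as they must be for A^T A). The largest is λ_max = (18 + sqrt(320))/2 ≈ 17.9443, hence ||A||_2 = sqrt(λ_max) = sqrt((18 + sqrt(320))/2) ≈ 4.2361.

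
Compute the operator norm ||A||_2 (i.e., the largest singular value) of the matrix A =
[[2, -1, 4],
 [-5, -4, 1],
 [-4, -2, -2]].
||A||_2 ≈ 7.9301 (= sqrt(largest eigenvalue of A^T A))

||A||_2 = sigma_max(A) = sqrt(lambda_max(A^T A)). Form the symmetric matrix M = A^T A =
[[45, 26, 11],
 [26, 21, -4],
 [11, -4, 21]].
Its characteristic polynomial (trace, sum of principal 2x2 minors, determinant of M give the coefficients) is
  p(λ) = det(λ I - M) = λ^3 - 87λ^2 + 1518λ - 100.
No integer candidate from the rational root theorem (±divisors of 100) is a root, so the roots are irrational. The cubic discriminant is Δ = 3423620628 > 0, so there are three distinct real roots. p(0) = -100 and p(1) = 1332 have opposite signs, so a root lies in (0, 1); Newton's method refines it to λ ≈ 0.0661. p(24) = 44 and p(25) = -900 have opposite signs, so a root lies in (24, 25); Newton's method refines it to λ ≈ 24.0473. p(62) = -2084 and p(63) = 278 have opposite signs, so a root lies in (62, 63); Newton's method refines it to λ ≈ 62.8866. Check (Vieta): the three roots sum to 87, matching tr M = 87.
So the eigenvalues of A^T A are ≈ 0.0661, 24.0473, 62.8866 (all ≥ 0, as they must be for A^T A). The largest is λ_max ≈ 62.8866, hence ||A||_2 = sqrt(λ_max) ≈ 7.9301.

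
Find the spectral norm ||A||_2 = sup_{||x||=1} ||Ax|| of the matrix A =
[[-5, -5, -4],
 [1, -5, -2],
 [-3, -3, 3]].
||A||_2 ≈ 9.3329 (= sqrt(largest eigenvalue of A^T A))

||A||_2 = sigma_max(A) = sqrt(lambda_max(A^T A)). Form the symmetric matrix M = A^T A =
[[35, 29, 9],
 [29, 59, 21],
 [9, 21, 29]].
Its characteristic polynomial (trace, sum of principal 2x2 minors, determinant of M give the coefficients) is
  p(λ) = det(λ I - M) = λ^3 - 123λ^2 + 3428λ - 26244.
No integer candidate from the rational root theorem (±divisors of 26244) is a root, so the roots are irrational. The cubic discriminant is Δ = 1890122512 > 0, so there are three distinct real roots. p(13) = -270 and p(14) = 384 have opposite signs, so a root lies in (13, 14); Newton's method refines it to λ ≈ 13.383. p(22) = 288 and p(23) = -300 have opposite signs, so a root lies in (22, 23); Newton's method refines it to λ ≈ 22.5134. p(87) = -492 and p(88) = 4380 have opposite signs, so a root lies in (87, 88); Newton's method refines it to λ ≈ 87.1036. Check (Vieta): the three roots sum to 123, matching tr M = 123.
So the eigenvalues of A^T A are ≈ 13.383, 22.5134, 87.1036 (all ≥ 0, as they must be for A^T A). The largest is λ_max ≈ 87.1036, hence ||A||_2 = sqrt(λ_max) ≈ 9.3329.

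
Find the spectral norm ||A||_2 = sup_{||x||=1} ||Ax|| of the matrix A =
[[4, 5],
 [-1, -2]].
||A||_2 = sqrt((46 + sqrt(2080))/2) ≈ 6.7678 (= sqrt(largest eigenvalue of A^T A))

||A||_2 = sigma_max(A) = sqrt(lambda_max(A^T A)). Form the symmetric matrix M = A^T A =
[[17, 22],
 [22, 29]].
Its characteristic polynomial (trace, determinant of M give the coefficients) is
  p(λ) = det(λ I - M) = λ^2 - 46λ + 9.
For λ^2 - 46λ + 9 the discriminant is 2080. It is nonnegative but not a perfect square, so the roots are real and irrational: λ = (46 ± sqrt(2080))/2 ≈ 45.8035, 0.1965.
So the eigenvalues of A^T A are ≈ 0.1965, 45.8035 (all ≥ 0, as they must be for A^T A). The largest is λ_max = (46 + sqrt(2080))/2 ≈ 45.8035, hence ||A||_2 = sqrt(λ_max) = sqrt((46 + sqrt(2080))/2) ≈ 6.7678.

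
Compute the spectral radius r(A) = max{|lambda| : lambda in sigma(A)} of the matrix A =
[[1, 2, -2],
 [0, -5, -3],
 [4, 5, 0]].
r(A) ≈ 3.924

The eigenvalues of A are the roots of its characteristic polynomial. With M = A (coefficients from the trace, the sum of principal 2x2 minors, and det A):
  p(λ) = det(λ I - M) = λ^3 + 4λ^2 + 18λ + 49.
No integer candidate from the rational root theorem (±divisors of 49) is a root, so the roots are irrational. The cubic discriminant is Δ = -32011 < 0, so there is one real root and a complex-conjugate pair. p(-4) = -23 and p(-3) = 4 have opposite signs, so a root lies in (-4, -3); Newton's method refines it to λ ≈ -3.1823. Dividing out (λ - (-3.1823)) leaves approximately λ^2 + 0.8177λ + 15.3978. For λ^2 + 0.8177λ + 15.3978 the discriminant is -60.9224. It is negative, so the remaining roots are the complex-conjugate pair λ ≈ -0.4089 ± 3.9026i. Their product equals the constant term, so |λ|^2 ≈ 15.3978 and |λ| ≈ 3.924.
Thus the eigenvalues (to 4 decimals) are -3.1823 (modulus 3.1823); -0.4089 ± 3.9026i (modulus 3.924). The spectral radius is the largest modulus: r(A) ≈ 3.924. (Cross-check: r(A) ≤ ||A||_2 ≈ 8.1143; equality holds whenever A is normal, though it can also hold for some non-normal A.)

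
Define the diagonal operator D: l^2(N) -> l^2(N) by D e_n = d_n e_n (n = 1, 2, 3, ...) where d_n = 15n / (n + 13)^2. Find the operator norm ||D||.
||D|| = 15/52 (attained at n = 13)

For D diagonal, ||D|| = sup_n |d_n|. Treat f(x) = 15x / (x + 13)^2 for real x > 0. By the quotient rule, f'(x) = 15(13 - x)/(x + 13)^3, which is positive for x < 13 and negative for x > 13. So f has a unique maximum at x = 13, and since 13 is a positive integer, the supremum over n ≥ 1 is attained at n = 13: d_13 = 15·13/(13 + 13)^2 = 15·13/676 = 15/52. Hence ||D|| = 15/52.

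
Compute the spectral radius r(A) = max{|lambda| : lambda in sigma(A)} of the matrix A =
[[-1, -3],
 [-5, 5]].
r(A) = (4 + sqrt(96))/2 ≈ 6.899

The eigenvalues of A are the roots of its characteristic polynomial. With M = A (coefficients from the trace and determinant):
  p(λ) = det(λ I - M) = λ^2 - 4λ - 20.
For λ^2 - 4λ - 20 the discriminant is 96. It is nonnegative but not a perfect square, so the roots are real and irrational: λ = (4 ± sqrt(96))/2 ≈ 6.899, -2.899.
Thus the eigenvalues (to 4 decimals) are 6.899 (modulus 6.899); -2.899 (modulus 2.899). The spectral radius is the largest modulus: r(A) = (4 + sqrt(96))/2 ≈ 6.899. (Cross-check: r(A) ≤ ||A||_2 ≈ 7.2361; equality holds whenever A is normal, though it can also hold for some non-normal A.)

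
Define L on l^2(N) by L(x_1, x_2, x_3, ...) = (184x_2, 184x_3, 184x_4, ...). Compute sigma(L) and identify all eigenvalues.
sigma(L) = closed disk {z in C : |z| ≤ 184}; sigma_p(L) = open disk {z in C : |z| < 184}

Note L = 184·V where V is the unit left shift (V x)_k = x_{k+1}; so sigma(L) = 184·sigma(V) and ||L|| = 184||V||. ||L x||^2 = 33856sum_{k≥2} |x_k|^2 ≤ 33856||x||^2, with equality on {x : x_1 = 0}, so ||L|| = 184. For any lambda with |lambda| < 184, set r = lambda/184 (|r| < 1); the vector x = (1, r, r^2, ...) is in l^2 and satisfies L x = 184(r, r^2, ...) = lambda x, so lambda is an eigenvalue. On the boundary |lambda| = 184 the geometric series diverges, so no l^2 eigenvector exists, but these lambda lie in the approximate point spectrum. Hence sigma(L) is the closed disk of radius 184 and sigma_p(L) is the open disk.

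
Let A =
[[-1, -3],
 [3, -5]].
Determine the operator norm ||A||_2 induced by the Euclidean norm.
||A||_2 = sqrt((44 + sqrt(1152))/2) ≈ 6.2426 (= sqrt(largest eigenvalue of A^T A))

||A||_2 = sigma_max(A) = sqrt(lambda_max(A^T A)). Form the symmetric matrix M = A^T A =
[[10, -12],
 [-12, 34]].
Its characteristic polynomial (trace, determinant of M give the coefficients) is
  p(λ) = det(λ I - M) = λ^2 - 44λ + 196.
For λ^2 - 44λ + 196 the discriminant is 1152. It is nonnegative but not a perfect square, so the roots are real and irrational: λ = (44 ± sqrt(1152))/2 ≈ 38.9706, 5.0294.
So the eigenvalues of A^T A are ≈ 5.0294, 38.9706 (all ≥ 0, as they must be for A^T A). The largest is λ_max = (44 + sqrt(1152))/2 ≈ 38.9706, hence ||A||_2 = sqrt(λ_max) = sqrt((44 + sqrt(1152))/2) ≈ 6.2426.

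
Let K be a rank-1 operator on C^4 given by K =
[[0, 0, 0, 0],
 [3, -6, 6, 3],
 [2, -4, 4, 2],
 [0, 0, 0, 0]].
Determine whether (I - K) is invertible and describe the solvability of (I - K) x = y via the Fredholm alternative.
(I - K) is invertible (det(I - K) = 3 ≠ 0), so for every y in C^4 the equation (I - K) x = y has a unique solution.

K has rank 1, so it is an outer product K = u v^T: every row of K is a multiple of one row vector. Reading off the entries, u = (0, 3, 2, 0) and v = (1, -2, 2, 1) (row i of K equals u_i·v^T). A rank-one matrix u v^T satisfies K u = u (v·u) and kills the (3)-dimensional subspace v^⊥, so its characteristic polynomial is lambda^3 (lambda - v·u) with v·u = tr K = -2. Hence the eigenvalues of I - K are 1 (multiplicity 3) and 1 - (-2) = 3, so det(I - K) = 3. (Direct check: I - K =
[[1, 0, 0, 0],
 [-3, 7, -6, -3],
 [-2, 4, -3, -2],
 [0, 0, 0, 1]]
has determinant 3.) The finite-dimensional Fredholm alternative says: either (I - K) is invertible, or ker(I - K) ≠ {0} and then range(I - K) = ker((I - K)^*)^⊥, with dim ker(I - K) = dim ker((I - K)^*). Since det(I - K) ≠ 0, 1 is not an eigenvalue of K and ker(I - K) = {0}, so we are in the first case: for every y there is a unique x = (I - K)^(-1) y. Explicitly, by the Sherman–Morrison formula, (I - u v^T)^(-1) = I + u v^T/(1 - v·u), i.e. (I - K)^(-1) = I + K/(3).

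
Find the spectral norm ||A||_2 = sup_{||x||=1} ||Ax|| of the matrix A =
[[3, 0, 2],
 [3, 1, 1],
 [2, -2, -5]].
||A||_2 ≈ 5.8554 (= sqrt(largest eigenvalue of A^T A))

||A||_2 = sigma_max(A) = sqrt(lambda_max(A^T A)). Form the symmetric matrix M = A^T A =
[[22, -1, -1],
 [-1, 5, 11],
 [-1, 11, 30]].
Its characteristic polynomial (trace, sum of principal 2x2 minors, determinant of M give the coefficients) is
  p(λ) = det(λ I - M) = λ^3 - 57λ^2 + 797λ - 625.
No integer candidate from the rational root theorem (±divisors of 625) is a root, so the roots are irrational. The cubic discriminant is Δ = 76294624 > 0, so there are three distinct real roots. p(0) = -625 and p(1) = 116 have opposite signs, so a root lies in (0, 1); Newton's method refines it to λ ≈ 0.8331. p(21) = 236 and p(22) = -31 have opposite signs, so a root lies in (21, 22); Newton's method refines it to λ ≈ 21.8808. p(34) = -115 and p(35) = 320 have opposite signs, so a root lies in (34, 35); Newton's method refines it to λ ≈ 34.2861. Check (Vieta): the three roots sum to 57, matching tr M = 57.
So the eigenvalues of A^T A are ≈ 0.8331, 21.8808, 34.2861 (all ≥ 0, as they must be for A^T A). The largest is λ_max ≈ 34.2861, hence ||A||_2 = sqrt(λ_max) ≈ 5.8554.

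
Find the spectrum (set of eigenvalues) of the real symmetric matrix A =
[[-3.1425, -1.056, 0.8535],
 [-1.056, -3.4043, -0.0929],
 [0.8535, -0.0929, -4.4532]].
sigma(A) ≈ {-5, -4, -2}

A is real symmetric, so its spectrum consists of real eigenvalues. Expanding the characteristic polynomial of the displayed matrix gives
  det(λ I - A) = p(λ) = λ^3 + (11)λ^2 + (38)λ + (40).
Solving p(λ) = 0 yields eigenvalues ≈ -5, -4, -2. (A is shown rounded to 4 decimals, so these recover the underlying integer eigenvalues to within that precision.)
Verification: the trace of A = -11 equals the sum of eigenvalues -11, and det(A) ≈ -40.0000 matches the eigenvalue product -40.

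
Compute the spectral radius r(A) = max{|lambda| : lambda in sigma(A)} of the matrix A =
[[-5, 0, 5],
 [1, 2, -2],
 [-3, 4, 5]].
r(A) ≈ 3.6353

The eigenvalues of A are the roots of its characteristic polynomial. With M = A (coefficients from the trace, the sum of principal 2x2 minors, and det A):
  p(λ) = det(λ I - M) = λ^3 - 2λ^2 - 2λ + 40.
No integer candidate from the rational root theorem (±divisors of 40) is a root, so the roots are irrational. The cubic discriminant is Δ = -38992 < 0, so there is one real root and a complex-conjugate pair. p(-4) = -48 and p(-3) = 1 have opposite signs, so a root lies in (-4, -3); Newton's method refines it to λ ≈ -3.0268. Dividing out (λ - (-3.0268)) leaves approximately λ^2 - 5.0268λ + 13.2152. For λ^2 - 5.0268λ + 13.2152 the discriminant is -27.592. It is negative, so the remaining roots are the complex-conjugate pair λ ≈ 2.5134 ± 2.6264i. Their product equals the constant term, so |λ|^2 ≈ 13.2152 and |λ| ≈ 3.6353.
Thus the eigenvalues (to 4 decimals) are -3.0268 (modulus 3.0268); 2.5134 ± 2.6264i (modulus 3.6353). The spectral radius is the largest modulus: r(A) ≈ 3.6353. (Cross-check: r(A) ≤ ||A||_2 ≈ 9.6133; equality holds whenever A is normal, though it can also hold for some non-normal A.)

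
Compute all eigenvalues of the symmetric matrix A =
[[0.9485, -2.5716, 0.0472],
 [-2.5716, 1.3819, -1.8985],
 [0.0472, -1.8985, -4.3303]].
sigma(A) ≈ {-5, -1, 4}

A is real symmetric, so its spectrum consists of real eigenvalues. Expanding the characteristic polynomial of the displayed matrix gives
  det(λ I - A) = p(λ) = λ^3 + (2)λ^2 + (-19)λ + (-20).
Solving p(λ) = 0 yields eigenvalues ≈ -5, -1, 4. (A is shown rounded to 4 decimals, so these recover the underlying integer eigenvalues to within that precision.)
Verification: the trace of A = -2 equals the sum of eigenvalues -2, and det(A) ≈ 20.0001 matches the eigenvalue product 20.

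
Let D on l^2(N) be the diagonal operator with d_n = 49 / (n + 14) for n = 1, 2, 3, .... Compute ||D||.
||D|| = 49/15 (attained at n = 1)

For D diagonal, ||D|| = sup_n |d_n| = sup_n 49/(n + 14). This is positive and strictly decreasing in n, so the supremum is attained at n = 1: d_1 = 49/(1 + 14) = 49/15. Hence ||D|| = 49/15.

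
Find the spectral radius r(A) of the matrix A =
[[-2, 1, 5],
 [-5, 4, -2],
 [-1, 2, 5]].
r(A) ≈ 5.5227

The eigenvalues of A are the roots of its characteristic polynomial. With M = A (coefficients from the trace, the sum of principal 2x2 minors, and det A):
  p(λ) = det(λ I - M) = λ^3 - 7λ^2 + 16λ + 51.
No integer candidate from the rational root theorem (±divisors of 51) is a root, so the roots are irrational. The cubic discriminant is Δ = -106911 < 0, so there is one real root and a complex-conjugate pair. p(-2) = -17 and p(-1) = 27 have opposite signs, so a root lies in (-2, -1); Newton's method refines it to λ ≈ -1.6721. Dividing out (λ - (-1.6721)) leaves approximately λ^2 - 8.6721λ + 30.5006. For λ^2 - 8.6721λ + 30.5006 the discriminant is -46.7971. It is negative, so the remaining roots are the complex-conjugate pair λ ≈ 4.336 ± 3.4204i. Their product equals the constant term, so |λ|^2 ≈ 30.5006 and |λ| ≈ 5.5227.
Thus the eigenvalues (to 4 decimals) are -1.6721 (modulus 1.6721); 4.336 ± 3.4204i (modulus 5.5227). The spectral radius is the largest modulus: r(A) ≈ 5.5227. (Cross-check: r(A) ≤ ||A||_2 ≈ 7.7829; equality holds whenever A is normal, though it can also hold for some non-normal A.)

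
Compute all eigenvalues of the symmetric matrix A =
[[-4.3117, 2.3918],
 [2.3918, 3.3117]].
sigma(A) ≈ {-5, 4}

A is real symmetric, so its spectrum consists of real eigenvalues. Expanding the characteristic polynomial of the displayed matrix gives
  det(λ I - A) = p(λ) = λ^2 + (1)λ + (-20).
Solving p(λ) = 0 yields eigenvalues ≈ -5, 4. (A is shown rounded to 4 decimals, so these recover the underlying integer eigenvalues to within that precision.)
Verification: the trace of A = -1 equals the sum of eigenvalues -1, and det(A) ≈ -19.9998 matches the eigenvalue product -20.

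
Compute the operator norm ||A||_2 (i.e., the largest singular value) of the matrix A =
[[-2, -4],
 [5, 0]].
||A||_2 = sqrt((45 + sqrt(425))/2) ≈ 5.7278 (= sqrt(largest eigenvalue of A^T A))

||A||_2 = sigma_max(A) = sqrt(lambda_max(A^T A)). Form the symmetric matrix M = A^T A =
[[29, 8],
 [8, 16]].
Its characteristic polynomial (trace, determinant of M give the coefficients) is
  p(λ) = det(λ I - M) = λ^2 - 45λ + 400.
For λ^2 - 45λ + 400 the discriminant is 425. It is nonnegative but not a perfect square, so the roots are real and irrational: λ = (45 ± sqrt(425))/2 ≈ 32.8078, 12.1922.
So the eigenvalues of A^T A are ≈ 12.1922, 32.8078 (all ≥ 0, as they must be for A^T A). The largest is λ_max = (45 + sqrt(425))/2 ≈ 32.8078, hence ||A||_2 = sqrt(λ_max) = sqrt((45 + sqrt(425))/2) ≈ 5.7278.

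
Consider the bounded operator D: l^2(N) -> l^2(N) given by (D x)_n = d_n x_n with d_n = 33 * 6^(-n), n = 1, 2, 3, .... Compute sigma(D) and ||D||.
sigma(D) = {33 * 6^(-n) : n ≥ 1} ∪ {0}; ||D|| = 11/2

A bounded diagonal operator on l^2 with diagonal entries d_n has spectrum equal to the closure of {d_n : n ≥ 1}: every d_n is an eigenvalue (with eigenvector e_n), so {d_n} ⊂ sigma(D); the spectrum is closed, so its closure is too; and for lambda not in the closure, (D - lambda I) has bounded inverse (the diagonal entries 1/(d_n - lambda) are bounded). For our sequence d_n = 33 * 6^(-n), n = 1, 2, 3, ...:
  - {d_n} = {33 * 6^(-n) : n ≥ 1}; the only limit point is 0
  - closure = {33 * 6^(-n) : n ≥ 1} ∪ {0}
For the norm: a diagonal operator has ||D|| = sup_n |d_n|. Here d_n = 33 * 6^(-n) is positive and decreasing, so sup_n |d_n| = d_1 = 33/6 = 11/2. So ||D|| = 11/2.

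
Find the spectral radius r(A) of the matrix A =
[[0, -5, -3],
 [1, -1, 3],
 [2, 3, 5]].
r(A) ≈ 3.1027

The eigenvalues of A are the roots of its characteristic polynomial. With M = A (coefficients from the trace, the sum of principal 2x2 minors, and det A):
  p(λ) = det(λ I - M) = λ^3 - 4λ^2 - 3λ + 20.
No integer candidate from the rational root theorem (±divisors of 20) is a root, so the roots are irrational. The cubic discriminant is Δ = -1108 < 0, so there is one real root and a complex-conjugate pair. p(-3) = -34 and p(-2) = 2 have opposite signs, so a root lies in (-3, -2); Newton's method refines it to λ ≈ -2.0776. Dividing out (λ - (-2.0776)) leaves approximately λ^2 - 6.0776λ + 9.6266. For λ^2 - 6.0776λ + 9.6266 the discriminant is -1.5695. It is negative, so the remaining roots are the complex-conjugate pair λ ≈ 3.0388 ± 0.6264i. Their product equals the constant term, so |λ|^2 ≈ 9.6266 and |λ| ≈ 3.1027.
Thus the eigenvalues (to 4 decimals) are -2.0776 (modulus 2.0776); 3.0388 ± 0.6264i (modulus 3.1027). The spectral radius is the largest modulus: r(A) ≈ 3.1027. (Cross-check: r(A) ≤ ||A||_2 ≈ 8.3064; equality holds whenever A is normal, though it can also hold for some non-normal A.)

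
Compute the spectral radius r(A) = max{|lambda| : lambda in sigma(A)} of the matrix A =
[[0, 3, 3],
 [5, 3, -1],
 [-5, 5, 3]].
r(A) ≈ 6.1167

The eigenvalues of A are the roots of its characteristic polynomial. With M = A (coefficients from the trace, the sum of principal 2x2 minors, and det A):
  p(λ) = det(λ I - M) = λ^3 - 6λ^2 + 14λ - 90.
No integer candidate from the rational root theorem (±divisors of 90) is a root, so the roots are irrational. The cubic discriminant is Δ = -164300 < 0, so there is one real root and a complex-conjugate pair. p(6) = -6 and p(7) = 57 have opposite signs, so a root lies in (6, 7); Newton's method refines it to λ ≈ 6.1167. Dividing out (λ - (6.1167)) leaves approximately λ^2 + 0.1167λ + 14.7138. For λ^2 + 0.1167λ + 14.7138 the discriminant is -58.8416. It is negative, so the remaining roots are the complex-conjugate pair λ ≈ -0.0583 ± 3.8354i. Their product equals the constant term, so |λ|^2 ≈ 14.7138 and |λ| ≈ 3.8359.
Thus the eigenvalues (to 4 decimals) are 6.1167 (modulus 6.1167); -0.0583 ± 3.8354i (modulus 3.8359). The spectral radius is the largest modulus: r(A) ≈ 6.1167. (Cross-check: r(A) ≤ ||A||_2 ≈ 8.5138; equality holds whenever A is normal, though it can also hold for some non-normal A.)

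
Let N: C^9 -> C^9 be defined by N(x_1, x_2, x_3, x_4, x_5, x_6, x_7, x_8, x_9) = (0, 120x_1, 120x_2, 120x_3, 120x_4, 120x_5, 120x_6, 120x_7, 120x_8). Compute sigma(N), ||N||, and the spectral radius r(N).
sigma(N) = {0}; ||N|| = 120; r(N) = 0. (N is nilpotent with N^9 = 0.)

On C^9, N is a strictly lower-triangular matrix with 120 on the subdiagonal and zeros elsewhere, so its characteristic polynomial is lambda^9 and every eigenvalue is 0: sigma(N) = {0}. For the operator norm, N e_i = 120e_{i+1} for i = 1, ..., 8 and N e_9 = 0, so the singular values of N are 120 (with multiplicity 8) and 0; hence ||N|| = 120. The spectral radius r(N) = max|lambda| = 0. Note ||N|| > r(N) — characteristic of non-normal nilpotent operators. Indeed N^9 = 0.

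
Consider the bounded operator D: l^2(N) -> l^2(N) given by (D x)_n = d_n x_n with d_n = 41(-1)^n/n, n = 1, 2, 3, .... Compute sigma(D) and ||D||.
sigma(D) = {41(-1)^n/n : n ≥ 1} ∪ {0}; ||D|| = 41

A bounded diagonal operator on l^2 with diagonal entries d_n has spectrum equal to the closure of {d_n : n ≥ 1}: every d_n is an eigenvalue (with eigenvector e_n), so {d_n} ⊂ sigma(D); the spectrum is closed, so its closure is too; and for lambda not in the closure, (D - lambda I) has bounded inverse (the diagonal entries 1/(d_n - lambda) are bounded). For our sequence d_n = 41(-1)^n/n, n = 1, 2, 3, ...:
  - {d_n} = {41(-1)^n/n : n ≥ 1}; the only limit point is 0
  - closure = {41(-1)^n/n : n ≥ 1} ∪ {0}
For the norm: a diagonal operator has ||D|| = sup_n |d_n|. Here |d_n| = 41/n is decreasing, so sup_n |d_n| = |d_1| = 41. So ||D|| = 41.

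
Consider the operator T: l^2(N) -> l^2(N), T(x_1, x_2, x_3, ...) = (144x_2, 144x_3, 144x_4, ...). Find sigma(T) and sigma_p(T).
sigma(T) = closed disk {z in C : |z| ≤ 144}; sigma_p(T) = open disk {z in C : |z| < 144}

Note T = 144·V where V is the unit left shift (V x)_k = x_{k+1}; so sigma(T) = 144·sigma(V) and ||T|| = 144||V||. ||T x||^2 = 20736sum_{k≥2} |x_k|^2 ≤ 20736||x||^2, with equality on {x : x_1 = 0}, so ||T|| = 144. For any lambda with |lambda| < 144, set r = lambda/144 (|r| < 1); the vector x = (1, r, r^2, ...) is in l^2 and satisfies T x = 144(r, r^2, ...) = lambda x, so lambda is an eigenvalue. On the boundary |lambda| = 144 the geometric series diverges, so no l^2 eigenvector exists, but these lambda lie in the approximate point spectrum. Hence sigma(T) is the closed disk of radius 144 and sigma_p(T) is the open disk.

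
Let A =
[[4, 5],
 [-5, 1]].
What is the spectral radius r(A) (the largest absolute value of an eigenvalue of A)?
r(A) = sqrt(29) ≈ 5.3852

The eigenvalues of A are the roots of its characteristic polynomial. With M = A (coefficients from the trace and determinant):
  p(λ) = det(λ I - M) = λ^2 - 5λ + 29.
For λ^2 - 5λ + 29 the discriminant is -91. It is negative, so the roots are the complex-conjugate pair λ = 5/2 ± (sqrt(91)/2) i ≈ 2.5 ± 4.7697i. For a conjugate pair the product of the roots equals the constant term, so |λ|^2 = 29 and |λ| = sqrt(29) ≈ 5.3852.
Thus the eigenvalues (to 4 decimals) are 2.5 ± 4.7697i (modulus 5.3852). The spectral radius is the largest modulus: r(A) = sqrt(29) ≈ 5.3852. (Cross-check: r(A) ≤ ||A||_2 ≈ 7.0902; equality holds whenever A is normal, though it can also hold for some non-normal A.)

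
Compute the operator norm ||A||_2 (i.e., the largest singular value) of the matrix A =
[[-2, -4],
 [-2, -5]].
||A||_2 = sqrt((49 + sqrt(2385))/2) ≈ 6.9942 (= sqrt(largest eigenvalue of A^T A))

||A||_2 = sigma_max(A) = sqrt(lambda_max(A^T A)). Form the symmetric matrix M = A^T A =
[[8, 18],
 [18, 41]].
Its characteristic polynomial (trace, determinant of M give the coefficients) is
  p(λ) = det(λ I - M) = λ^2 - 49λ + 4.
For λ^2 - 49λ + 4 the discriminant is 2385. It is nonnegative but not a perfect square, so the roots are real and irrational: λ = (49 ± sqrt(2385))/2 ≈ 48.9182, 0.0818.
So the eigenvalues of A^T A are ≈ 0.0818, 48.9182 (all ≥ 0, as they must be for A^T A). The largest is λ_max = (49 + sqrt(2385))/2 ≈ 48.9182, hence ||A||_2 = sqrt(λ_max) = sqrt((49 + sqrt(2385))/2) ≈ 6.9942.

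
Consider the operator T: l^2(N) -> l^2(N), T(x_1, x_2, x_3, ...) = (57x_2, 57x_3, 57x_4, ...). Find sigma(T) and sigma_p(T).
sigma(T) = closed disk {z in C : |z| ≤ 57}; sigma_p(T) = open disk {z in C : |z| < 57}

Note T = 57·V where V is the unit left shift (V x)_k = x_{k+1}; so sigma(T) = 57·sigma(V) and ||T|| = 57||V||. ||T x||^2 = 3249sum_{k≥2} |x_k|^2 ≤ 3249||x||^2, with equality on {x : x_1 = 0}, so ||T|| = 57. For any lambda with |lambda| < 57, set r = lambda/57 (|r| < 1); the vector x = (1, r, r^2, ...) is in l^2 and satisfies T x = 57(r, r^2, ...) = lambda x, so lambda is an eigenvalue. On the boundary |lambda| = 57 the geometric series diverges, so no l^2 eigenvector exists, but these lambda lie in the approximate point spectrum. Hence sigma(T) is the closed disk of radius 57 and sigma_p(T) is the open disk.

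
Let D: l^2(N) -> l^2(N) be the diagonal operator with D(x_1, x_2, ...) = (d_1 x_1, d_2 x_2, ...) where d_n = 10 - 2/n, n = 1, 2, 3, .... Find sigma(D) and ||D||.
sigma(D) = {10 - 2/n : n ≥ 1} ∪ {10}; ||D|| = 10

A bounded diagonal operator on l^2 with diagonal entries d_n has spectrum equal to the closure of {d_n : n ≥ 1}: every d_n is an eigenvalue (with eigenvector e_n), so {d_n} ⊂ sigma(D); the spectrum is closed, so its closure is too; and for lambda not in the closure, (D - lambda I) has bounded inverse (the diagonal entries 1/(d_n - lambda) are bounded). For our sequence d_n = 10 - 2/n, n = 1, 2, 3, ...:
  - {d_n} = {10 - 2/n : n ≥ 1}; the only limit point is 10
  - closure = {10 - 2/n : n ≥ 1} ∪ {10}
For the norm: a diagonal operator has ||D|| = sup_n |d_n|. Here d_n = 10 - 2/n increases monotonically from d_1 = 8 toward 10, with all terms in [8, 10); so sup_n |d_n| = 10 (the supremum is the limit, not attained). So ||D|| = 10.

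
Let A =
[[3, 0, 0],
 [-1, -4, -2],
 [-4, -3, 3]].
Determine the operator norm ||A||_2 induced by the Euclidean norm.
||A||_2 ≈ 6.604 (= sqrt(largest eigenvalue of A^T A))

||A||_2 = sigma_max(A) = sqrt(lambda_max(A^T A)). Form the symmetric matrix M = A^T A =
[[26, 16, -10],
 [16, 25, -1],
 [-10, -1, 13]].
Its characteristic polynomial (trace, sum of principal 2x2 minors, determinant of M give the coefficients) is
  p(λ) = det(λ I - M) = λ^3 - 64λ^2 + 956λ - 2916.
No integer candidate from the rational root theorem (±divisors of 2916) is a root, so the roots are irrational. The cubic discriminant is Δ = 172786256 > 0, so there are three distinct real roots. p(4) = -52 and p(5) = 389 have opposite signs, so a root lies in (4, 5); Newton's method refines it to λ ≈ 4.1069. p(16) = 92 and p(17) = -247 have opposite signs, so a root lies in (16, 17); Newton's method refines it to λ ≈ 16.2801. p(43) = -637 and p(44) = 428 have opposite signs, so a root lies in (43, 44); Newton's method refines it to λ ≈ 43.613. Check (Vieta): the three roots sum to 64, matching tr M = 64.
So the eigenvalues of A^T A are ≈ 4.1069, 16.2801, 43.613 (all ≥ 0, as they must be for A^T A). The largest is λ_max ≈ 43.613, hence ||A||_2 = sqrt(λ_max) ≈ 6.604.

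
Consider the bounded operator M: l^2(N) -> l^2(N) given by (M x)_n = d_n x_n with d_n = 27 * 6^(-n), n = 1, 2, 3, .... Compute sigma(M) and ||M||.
sigma(M) = {27 * 6^(-n) : n ≥ 1} ∪ {0}; ||M|| = 9/2

A bounded diagonal operator on l^2 with diagonal entries d_n has spectrum equal to the closure of {d_n : n ≥ 1}: every d_n is an eigenvalue (with eigenvector e_n), so {d_n} ⊂ sigma(M); the spectrum is closed, so its closure is too; and for lambda not in the closure, (M - lambda I) has bounded inverse (the diagonal entries 1/(d_n - lambda) are bounded). For our sequence d_n = 27 * 6^(-n), n = 1, 2, 3, ...:
  - {d_n} = {27 * 6^(-n) : n ≥ 1}; the only limit point is 0
  - closure = {27 * 6^(-n) : n ≥ 1} ∪ {0}
For the norm: a diagonal operator has ||M|| = sup_n |d_n|. Here d_n = 27 * 6^(-n) is positive and decreasing, so sup_n |d_n| = d_1 = 27/6 = 9/2. So ||M|| = 9/2.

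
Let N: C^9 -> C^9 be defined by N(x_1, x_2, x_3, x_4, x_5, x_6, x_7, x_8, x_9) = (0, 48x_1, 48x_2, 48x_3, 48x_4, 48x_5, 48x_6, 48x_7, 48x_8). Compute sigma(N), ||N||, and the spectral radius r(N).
sigma(N) = {0}; ||N|| = 48; r(N) = 0. (N is nilpotent with N^9 = 0.)

On C^9, N is a strictly lower-triangular matrix with 48 on the subdiagonal and zeros elsewhere, so its characteristic polynomial is lambda^9 and every eigenvalue is 0: sigma(N) = {0}. For the operator norm, N e_i = 48e_{i+1} for i = 1, ..., 8 and N e_9 = 0, so the singular values of N are 48 (with multiplicity 8) and 0; hence ||N|| = 48. The spectral radius r(N) = max|lambda| = 0. Note ||N|| > r(N) — characteristic of non-normal nilpotent operators. Indeed N^9 = 0.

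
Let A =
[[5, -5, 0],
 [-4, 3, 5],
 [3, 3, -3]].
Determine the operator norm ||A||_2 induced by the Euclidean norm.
||A||_2 ≈ 9.3684 (= sqrt(largest eigenvalue of A^T A))

||A||_2 = sigma_max(A) = sqrt(lambda_max(A^T A)). Form the symmetric matrix M = A^T A =
[[50, -28, -29],
 [-28, 43, 6],
 [-29, 6, 34]].
Its characteristic polynomial (trace, sum of principal 2x2 minors, determinant of M give the coefficients) is
  p(λ) = det(λ I - M) = λ^3 - 127λ^2 + 3651λ - 18225.
No integer candidate from the rational root theorem (±divisors of 18225) is a root, so the roots are irrational. The cubic discriminant is Δ = 14141998800 > 0, so there are three distinct real roots. p(6) = -675 and p(7) = 1452 have opposite signs, so a root lies in (6, 7); Newton's method refines it to λ ≈ 6.3066. p(32) = 1327 and p(33) = -108 have opposite signs, so a root lies in (32, 33); Newton's method refines it to λ ≈ 32.9261. p(87) = -3348 and p(88) = 1047 have opposite signs, so a root lies in (87, 88); Newton's method refines it to λ ≈ 87.7673. Check (Vieta): the three roots sum to 127, matching tr M = 127.
So the eigenvalues of A^T A are ≈ 6.3066, 32.9261, 87.7673 (all ≥ 0, as they must be for A^T A). The largest is λ_max ≈ 87.7673, hence ||A||_2 = sqrt(λ_max) ≈ 9.3684.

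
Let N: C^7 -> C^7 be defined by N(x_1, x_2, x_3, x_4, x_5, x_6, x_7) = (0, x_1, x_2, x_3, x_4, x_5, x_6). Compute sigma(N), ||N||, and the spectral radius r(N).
sigma(N) = {0}; ||N|| = 1; r(N) = 0. (N is nilpotent with N^7 = 0.)

On C^7, N is a strictly lower-triangular matrix with 1 on the subdiagonal and zeros elsewhere, so its characteristic polynomial is lambda^7 and every eigenvalue is 0: sigma(N) = {0}. For the operator norm, N e_i = e_{i+1} for i = 1, ..., 6 and N e_7 = 0, so the singular values of N are 1 (with multiplicity 6) and 0; hence ||N|| = 1. The spectral radius r(N) = max|lambda| = 0. Note ||N|| > r(N) — characteristic of non-normal nilpotent operators. Indeed N^7 = 0.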